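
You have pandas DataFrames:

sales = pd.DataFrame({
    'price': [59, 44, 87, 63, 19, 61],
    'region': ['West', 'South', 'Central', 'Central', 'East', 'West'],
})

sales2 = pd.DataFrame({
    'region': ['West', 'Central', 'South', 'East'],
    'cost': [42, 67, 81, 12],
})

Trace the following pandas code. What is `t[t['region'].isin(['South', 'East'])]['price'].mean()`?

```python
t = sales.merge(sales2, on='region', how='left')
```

merge on 'region' (how='left') → 6 rows:
   price   region  cost
0     59     West    42
1     44    South    81
2     87  Central    67
3     63  Central    67
4     19     East    12
5     61     West    42
filter rows where region in ['South', 'East']:
   price region  cost
1     44  South    81
4     19   East    12
mean of column 'price' → 31.5

31.5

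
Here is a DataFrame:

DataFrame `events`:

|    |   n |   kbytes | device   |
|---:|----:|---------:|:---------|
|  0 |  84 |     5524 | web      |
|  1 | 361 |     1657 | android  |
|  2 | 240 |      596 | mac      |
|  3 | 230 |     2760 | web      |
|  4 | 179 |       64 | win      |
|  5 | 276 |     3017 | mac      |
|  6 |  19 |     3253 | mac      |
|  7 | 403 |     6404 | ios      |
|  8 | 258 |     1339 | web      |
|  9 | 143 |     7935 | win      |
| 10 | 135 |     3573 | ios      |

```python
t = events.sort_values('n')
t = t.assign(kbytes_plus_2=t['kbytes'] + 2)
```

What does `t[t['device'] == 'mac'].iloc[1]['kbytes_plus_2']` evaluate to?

sort by n:
      n  kbytes   device
6    19    3253      mac
0    84    5524      web
10  135    3573      ios
9   143    7935      win
4   179      64      win
3   230    2760      web
2   240     596      mac
8   258    1339      web
5   276    3017      mac
1   361    1657  android
7   403    6404      ios
add column kbytes_plus_2 = t['kbytes'] + 2:
      n  kbytes   device  kbytes_plus_2
6    19    3253      mac           3255
0    84    5524      web           5526
10  135    3573      ios           3575
9   143    7935      win           7937
4   179      64      win             66
3   230    2760      web           2762
2   240     596      mac            598
8   258    1339      web           1341
5   276    3017      mac           3019
1   361    1657  android           1659
7   403    6404      ios           6406
filter rows where device == 'mac':
     n  kbytes device  kbytes_plus_2
6   19    3253    mac           3255
2  240     596    mac            598
5  276    3017    mac           3019

598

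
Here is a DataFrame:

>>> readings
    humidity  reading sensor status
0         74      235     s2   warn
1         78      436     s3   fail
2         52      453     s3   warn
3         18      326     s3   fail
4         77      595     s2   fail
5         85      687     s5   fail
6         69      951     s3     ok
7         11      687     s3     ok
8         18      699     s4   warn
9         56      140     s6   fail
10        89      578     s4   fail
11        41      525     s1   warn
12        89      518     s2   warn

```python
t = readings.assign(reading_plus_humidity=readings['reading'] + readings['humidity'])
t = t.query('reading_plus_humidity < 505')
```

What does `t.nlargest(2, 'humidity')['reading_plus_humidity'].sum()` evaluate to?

505

add column reading_plus_humidity = readings['reading'] + readings['humidity']:
    humidity  reading sensor status  reading_plus_humidity
0         74      235     s2   warn                    309
1         78      436     s3   fail                    514
2         52      453     s3   warn                    505
3         18      326     s3   fail                    344
4         77      595     s2   fail                    672
5         85      687     s5   fail                    772
6         69      951     s3     ok                   1020
7         11      687     s3     ok                    698
8         18      699     s4   warn                    717
9         56      140     s6   fail                    196
10        89      578     s4   fail                    667
11        41      525     s1   warn                    566
12        89      518     s2   warn                    607
filter rows where reading_plus_humidity < 505:
   humidity  reading sensor status  reading_plus_humidity
0        74      235     s2   warn                    309
3        18      326     s3   fail                    344
9        56      140     s6   fail                    196
take 2 rows with largest humidity:
   humidity  reading sensor status  reading_plus_humidity
0        74      235     s2   warn                    309
9        56      140     s6   fail                    196
Hence 505.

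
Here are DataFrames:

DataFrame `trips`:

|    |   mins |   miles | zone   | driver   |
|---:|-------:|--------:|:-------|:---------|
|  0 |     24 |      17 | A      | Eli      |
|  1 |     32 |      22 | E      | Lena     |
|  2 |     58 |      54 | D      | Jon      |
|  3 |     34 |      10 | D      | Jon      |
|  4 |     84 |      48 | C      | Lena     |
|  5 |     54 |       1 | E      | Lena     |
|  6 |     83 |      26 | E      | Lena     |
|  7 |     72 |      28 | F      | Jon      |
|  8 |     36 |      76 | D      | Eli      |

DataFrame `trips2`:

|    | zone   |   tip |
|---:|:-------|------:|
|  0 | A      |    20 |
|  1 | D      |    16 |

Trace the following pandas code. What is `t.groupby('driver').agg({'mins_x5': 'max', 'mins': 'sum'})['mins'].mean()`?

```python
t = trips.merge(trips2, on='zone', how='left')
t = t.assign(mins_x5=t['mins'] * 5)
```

merge on 'zone' (how='left') → 9 rows:
   mins  miles zone driver   tip
0    24     17    A    Eli  20.0
1    32     22    E   Lena   NaN
2    58     54    D    Jon  16.0
3    34     10    D    Jon  16.0
4    84     48    C   Lena   NaN
5    54      1    E   Lena   NaN
6    83     26    E   Lena   NaN
7    72     28    F    Jon   NaN
8    36     76    D    Eli  16.0
add column mins_x5 = t['mins'] * 5:
   mins  miles zone driver   tip  mins_x5
0    24     17    A    Eli  20.0      120
1    32     22    E   Lena   NaN      160
2    58     54    D    Jon  16.0      290
3    34     10    D    Jon  16.0      170
4    84     48    C   Lena   NaN      420
5    54      1    E   Lena   NaN      270
6    83     26    E   Lena   NaN      415
7    72     28    F    Jon   NaN      360
8    36     76    D    Eli  16.0      180
group by driver: max(mins_x5), sum(mins):
        mins_x5  mins
driver               
Eli         180    60
Jon         360   164
Lena        420   253

159.0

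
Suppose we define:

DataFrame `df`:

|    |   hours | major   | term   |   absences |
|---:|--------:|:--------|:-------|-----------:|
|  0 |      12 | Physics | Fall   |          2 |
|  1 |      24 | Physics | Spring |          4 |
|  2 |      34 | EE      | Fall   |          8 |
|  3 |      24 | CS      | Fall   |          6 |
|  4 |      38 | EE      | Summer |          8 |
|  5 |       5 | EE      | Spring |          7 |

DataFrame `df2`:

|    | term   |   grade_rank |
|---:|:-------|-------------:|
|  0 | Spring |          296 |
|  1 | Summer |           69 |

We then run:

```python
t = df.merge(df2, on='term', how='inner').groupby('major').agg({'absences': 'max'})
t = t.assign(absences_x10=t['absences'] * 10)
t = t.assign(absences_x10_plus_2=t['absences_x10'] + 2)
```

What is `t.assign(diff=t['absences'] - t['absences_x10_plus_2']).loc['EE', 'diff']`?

merge on 'term' (how='inner') → 3 rows:
   hours    major    term  absences  grade_rank
0     24  Physics  Spring         4         296
1     38       EE  Summer         8          69
2      5       EE  Spring         7         296
group by major, max of absences:
         absences
major            
EE              8
Physics         4
add column absences_x10 = t['absences'] * 10:
         absences  absences_x10
major                          
EE              8            80
Physics         4            40
add column absences_x10_plus_2 = t['absences_x10'] + 2:
         absences  absences_x10  absences_x10_plus_2
major                                               
EE              8            80                   82
Physics         4            40                   42
add column diff = t['absences'] - t['absences_x10_plus_2']:
         absences  absences_x10  absences_x10_plus_2  diff
major                                                     
EE              8            80                   82   -74
Physics         4            40                   42   -38
value at row 'EE', column 'diff' → -74

-74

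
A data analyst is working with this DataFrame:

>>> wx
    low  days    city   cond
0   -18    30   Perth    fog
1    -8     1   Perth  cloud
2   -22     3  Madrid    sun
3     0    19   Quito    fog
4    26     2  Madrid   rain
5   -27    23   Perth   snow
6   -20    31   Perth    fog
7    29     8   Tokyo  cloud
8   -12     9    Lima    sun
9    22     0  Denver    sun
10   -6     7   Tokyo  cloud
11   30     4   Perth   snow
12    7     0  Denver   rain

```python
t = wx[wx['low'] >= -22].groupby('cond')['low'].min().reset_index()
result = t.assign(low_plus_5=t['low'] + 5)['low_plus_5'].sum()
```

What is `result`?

12

filter rows where low >= -22:
    low  days    city   cond
0   -18    30   Perth    fog
1    -8     1   Perth  cloud
2   -22     3  Madrid    sun
3     0    19   Quito    fog
4    26     2  Madrid   rain
6   -20    31   Perth    fog
7    29     8   Tokyo  cloud
8   -12     9    Lima    sun
9    22     0  Denver    sun
10   -6     7   Tokyo  cloud
11   30     4   Perth   snow
12    7     0  Denver   rain
group by cond, min of low:
cond
cloud    -8
fog     -20
rain      7
snow     30
sun     -22
Name: low, dtype: int64
reset_index():
    cond  low
0  cloud   -8
1    fog  -20
2   rain    7
3   snow   30
4    sun  -22
add column low_plus_5 = t['low'] + 5:
    cond  low  low_plus_5
0  cloud   -8          -3
1    fog  -20         -15
2   rain    7          12
3   snow   30          35
4    sun  -22         -17
sum of column 'low_plus_5' → 12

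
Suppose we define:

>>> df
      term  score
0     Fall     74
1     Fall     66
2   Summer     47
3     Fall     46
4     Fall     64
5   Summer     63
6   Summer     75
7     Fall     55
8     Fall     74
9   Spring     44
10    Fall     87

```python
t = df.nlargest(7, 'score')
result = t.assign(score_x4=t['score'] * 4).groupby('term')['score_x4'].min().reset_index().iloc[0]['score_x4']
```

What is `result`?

take 7 rows with largest score:
      term  score
10    Fall     87
6   Summer     75
0     Fall     74
8     Fall     74
1     Fall     66
4     Fall     64
5   Summer     63
add column score_x4 = t['score'] * 4:
      term  score  score_x4
10    Fall     87       348
6   Summer     75       300
0     Fall     74       296
8     Fall     74       296
1     Fall     66       264
4     Fall     64       256
5   Summer     63       252
group by term, min of score_x4:
term
Fall      256
Summer    252
Name: score_x4, dtype: int64
reset_index():
     term  score_x4
0    Fall       256
1  Summer       252

256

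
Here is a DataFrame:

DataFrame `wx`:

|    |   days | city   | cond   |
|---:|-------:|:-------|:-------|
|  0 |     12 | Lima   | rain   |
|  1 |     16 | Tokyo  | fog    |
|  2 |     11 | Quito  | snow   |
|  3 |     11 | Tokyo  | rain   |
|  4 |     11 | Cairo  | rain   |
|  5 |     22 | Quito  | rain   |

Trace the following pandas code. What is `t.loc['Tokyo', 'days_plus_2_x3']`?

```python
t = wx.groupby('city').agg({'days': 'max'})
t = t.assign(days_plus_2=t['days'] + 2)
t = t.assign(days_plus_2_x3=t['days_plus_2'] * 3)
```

54

group by city, max of days:
       days
city       
Cairo    11
Lima     12
Quito    22
Tokyo    16
add column days_plus_2 = t['days'] + 2:
       days  days_plus_2
city                    
Cairo    11           13
Lima     12           14
Quito    22           24
Tokyo    16           18
add column days_plus_2_x3 = t['days_plus_2'] * 3:
       days  days_plus_2  days_plus_2_x3
city                                    
Cairo    11           13              39
Lima     12           14              42
Quito    22           24              72
Tokyo    16           18              54
value at row 'Tokyo', column 'days_plus_2_x3' → 54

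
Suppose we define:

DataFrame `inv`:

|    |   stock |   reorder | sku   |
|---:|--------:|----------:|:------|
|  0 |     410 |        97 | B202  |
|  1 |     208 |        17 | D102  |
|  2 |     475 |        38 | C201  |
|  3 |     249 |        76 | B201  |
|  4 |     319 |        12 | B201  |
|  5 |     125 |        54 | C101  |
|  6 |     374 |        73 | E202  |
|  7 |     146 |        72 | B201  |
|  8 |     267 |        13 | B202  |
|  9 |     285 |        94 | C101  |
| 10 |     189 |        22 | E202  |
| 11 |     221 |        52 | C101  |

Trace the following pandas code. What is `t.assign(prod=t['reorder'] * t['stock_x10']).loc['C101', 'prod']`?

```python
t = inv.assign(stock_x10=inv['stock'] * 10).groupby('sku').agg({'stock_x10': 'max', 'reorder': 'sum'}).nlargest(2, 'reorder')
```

add column stock_x10 = inv['stock'] * 10:
    stock  reorder   sku  stock_x10
0     410       97  B202       4100
1     208       17  D102       2080
2     475       38  C201       4750
3     249       76  B201       2490
4     319       12  B201       3190
5     125       54  C101       1250
6     374       73  E202       3740
7     146       72  B201       1460
8     267       13  B202       2670
9     285       94  C101       2850
10    189       22  E202       1890
11    221       52  C101       2210
group by sku: max(stock_x10), sum(reorder):
      stock_x10  reorder
sku                     
B201       3190      160
B202       4100      110
C101       2850      200
C201       4750       38
D102       2080       17
E202       3740       95
take 2 rows with largest reorder:
      stock_x10  reorder
sku                     
C101       2850      200
B201       3190      160
add column prod = t['reorder'] * t['stock_x10']:
      stock_x10  reorder    prod
sku                             
C101       2850      200  570000
B201       3190      160  510400
value at row 'C101', column 'prod' → 570000

570000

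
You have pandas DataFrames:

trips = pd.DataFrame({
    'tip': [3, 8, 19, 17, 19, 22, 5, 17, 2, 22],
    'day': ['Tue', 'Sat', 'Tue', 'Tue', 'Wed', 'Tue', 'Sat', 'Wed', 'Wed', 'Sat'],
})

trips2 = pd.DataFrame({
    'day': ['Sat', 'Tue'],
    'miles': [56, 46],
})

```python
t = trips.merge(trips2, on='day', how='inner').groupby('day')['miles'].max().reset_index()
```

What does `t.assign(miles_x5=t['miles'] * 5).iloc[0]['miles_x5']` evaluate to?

280

merge on 'day' (how='inner') → 7 rows:
   tip  day  miles
0    3  Tue     46
1    8  Sat     56
2   19  Tue     46
3   17  Tue     46
4   22  Tue     46
5    5  Sat     56
6   22  Sat     56
group by day, max of miles:
day
Sat    56
Tue    46
Name: miles, dtype: int64
reset_index():
   day  miles
0  Sat     56
1  Tue     46
add column miles_x5 = t['miles'] * 5:
   day  miles  miles_x5
0  Sat     56       280
1  Tue     46       230
Hence 280.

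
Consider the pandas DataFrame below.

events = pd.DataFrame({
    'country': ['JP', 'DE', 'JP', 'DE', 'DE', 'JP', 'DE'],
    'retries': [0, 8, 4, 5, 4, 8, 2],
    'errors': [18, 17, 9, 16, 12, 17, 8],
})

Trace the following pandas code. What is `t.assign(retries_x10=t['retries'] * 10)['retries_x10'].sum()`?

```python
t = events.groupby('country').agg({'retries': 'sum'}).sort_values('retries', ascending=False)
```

310

group by country, sum of retries:
         retries
country         
DE            19
JP            12
sort by retries descending:
         retries
country         
DE            19
JP            12
add column retries_x10 = t['retries'] * 10:
         retries  retries_x10
country                      
DE            19          190
JP            12          120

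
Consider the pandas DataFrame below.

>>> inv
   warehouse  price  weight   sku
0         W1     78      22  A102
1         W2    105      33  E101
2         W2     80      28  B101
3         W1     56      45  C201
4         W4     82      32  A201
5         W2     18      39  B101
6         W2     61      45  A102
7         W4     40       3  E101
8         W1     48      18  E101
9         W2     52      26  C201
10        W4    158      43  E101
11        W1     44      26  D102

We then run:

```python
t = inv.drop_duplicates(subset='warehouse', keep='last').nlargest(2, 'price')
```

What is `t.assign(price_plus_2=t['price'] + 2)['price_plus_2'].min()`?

54

drop duplicate warehouse (keep=last):
   warehouse  price  weight   sku
9         W2     52      26  C201
10        W4    158      43  E101
11        W1     44      26  D102
take 2 rows with largest price:
   warehouse  price  weight   sku
10        W4    158      43  E101
9         W2     52      26  C201
add column price_plus_2 = t['price'] + 2:
   warehouse  price  weight   sku  price_plus_2
10        W4    158      43  E101           160
9         W2     52      26  C201            54
Finally, min of column 'price_plus_2' = 54.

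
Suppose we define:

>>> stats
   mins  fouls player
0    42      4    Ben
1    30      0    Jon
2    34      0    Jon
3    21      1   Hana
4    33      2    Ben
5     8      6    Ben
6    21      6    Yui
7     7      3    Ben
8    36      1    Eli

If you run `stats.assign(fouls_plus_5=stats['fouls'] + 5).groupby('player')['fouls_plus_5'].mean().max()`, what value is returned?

add column fouls_plus_5 = stats['fouls'] + 5:
   mins  fouls player  fouls_plus_5
0    42      4    Ben             9
1    30      0    Jon             5
2    34      0    Jon             5
3    21      1   Hana             6
4    33      2    Ben             7
5     8      6    Ben            11
6    21      6    Yui            11
7     7      3    Ben             8
8    36      1    Eli             6
group by player, mean of fouls_plus_5:
player
Ben      8.75
Eli      6.00
Hana     6.00
Jon      5.00
Yui     11.00
Name: fouls_plus_5, dtype: float64
So max() = 11.0.

11.0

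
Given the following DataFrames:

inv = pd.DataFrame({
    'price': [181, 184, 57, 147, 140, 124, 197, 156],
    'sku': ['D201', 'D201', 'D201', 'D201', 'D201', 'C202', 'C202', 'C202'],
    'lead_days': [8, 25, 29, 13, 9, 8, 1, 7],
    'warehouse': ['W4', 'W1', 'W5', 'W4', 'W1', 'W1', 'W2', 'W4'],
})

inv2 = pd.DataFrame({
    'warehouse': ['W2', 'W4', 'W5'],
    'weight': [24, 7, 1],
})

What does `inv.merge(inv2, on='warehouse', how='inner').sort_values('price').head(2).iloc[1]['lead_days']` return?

merge on 'warehouse' (how='inner') → 5 rows:
   price   sku  lead_days warehouse  weight
0    181  D201          8        W4       7
1     57  D201         29        W5       1
2    147  D201         13        W4       7
3    197  C202          1        W2      24
4    156  C202          7        W4       7
sort by price:
   price   sku  lead_days warehouse  weight
1     57  D201         29        W5       1
2    147  D201         13        W4       7
4    156  C202          7        W4       7
0    181  D201          8        W4       7
3    197  C202          1        W2      24
take first 2 rows:
   price   sku  lead_days warehouse  weight
1     57  D201         29        W5       1
2    147  D201         13        W4       7
So iloc[1]['lead_days'] = 13.

13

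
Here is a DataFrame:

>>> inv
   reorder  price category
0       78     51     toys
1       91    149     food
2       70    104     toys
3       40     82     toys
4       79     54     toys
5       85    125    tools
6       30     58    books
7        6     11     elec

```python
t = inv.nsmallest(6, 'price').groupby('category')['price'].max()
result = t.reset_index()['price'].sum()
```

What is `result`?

take 6 rows with smallest price:
   reorder  price category
7        6     11     elec
0       78     51     toys
4       79     54     toys
6       30     58    books
3       40     82     toys
2       70    104     toys
group by category, max of price:
category
books     58
elec      11
toys     104
Name: price, dtype: int64
reset_index():
  category  price
0    books     58
1     elec     11
2     toys    104
Then the sum of column 'price': 173

173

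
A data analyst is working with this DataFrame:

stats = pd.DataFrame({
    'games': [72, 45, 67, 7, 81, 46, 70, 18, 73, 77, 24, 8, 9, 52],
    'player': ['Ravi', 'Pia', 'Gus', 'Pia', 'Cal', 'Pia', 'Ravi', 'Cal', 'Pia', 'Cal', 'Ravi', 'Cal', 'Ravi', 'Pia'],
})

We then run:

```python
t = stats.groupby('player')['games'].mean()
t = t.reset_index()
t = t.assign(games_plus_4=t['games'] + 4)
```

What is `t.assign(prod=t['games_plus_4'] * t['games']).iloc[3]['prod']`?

group by player, mean of games:
player
Cal     46.00
Gus     67.00
Pia     44.60
Ravi    43.75
Name: games, dtype: float64
reset_index():
  player  games
0    Cal  46.00
1    Gus  67.00
2    Pia  44.60
3   Ravi  43.75
add column games_plus_4 = t['games'] + 4:
  player  games  games_plus_4
0    Cal  46.00         50.00
1    Gus  67.00         71.00
2    Pia  44.60         48.60
3   Ravi  43.75         47.75
add column prod = t['games_plus_4'] * t['games']:
  player  games  games_plus_4       prod
0    Cal  46.00         50.00  2300.0000
1    Gus  67.00         71.00  4757.0000
2    Pia  44.60         48.60  2167.5600
3   Ravi  43.75         47.75  2089.0625
So iloc[3]['prod'] = 2089.0625.

2089.0625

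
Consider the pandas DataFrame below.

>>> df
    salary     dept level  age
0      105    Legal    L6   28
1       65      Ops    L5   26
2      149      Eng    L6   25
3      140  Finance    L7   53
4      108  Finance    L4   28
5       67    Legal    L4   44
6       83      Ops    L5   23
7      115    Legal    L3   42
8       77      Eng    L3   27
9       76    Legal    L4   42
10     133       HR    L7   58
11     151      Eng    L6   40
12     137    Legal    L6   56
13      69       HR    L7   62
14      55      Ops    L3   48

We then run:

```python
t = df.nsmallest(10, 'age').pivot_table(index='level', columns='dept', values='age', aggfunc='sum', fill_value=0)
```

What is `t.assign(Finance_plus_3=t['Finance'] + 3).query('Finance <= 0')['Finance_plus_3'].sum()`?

9

take 10 rows with smallest age:
    salary     dept level  age
6       83      Ops    L5   23
2      149      Eng    L6   25
1       65      Ops    L5   26
8       77      Eng    L3   27
0      105    Legal    L6   28
4      108  Finance    L4   28
11     151      Eng    L6   40
7      115    Legal    L3   42
9       76    Legal    L4   42
5       67    Legal    L4   44
pivot: rows=level, cols=dept, sum(age):
dept   Eng  Finance  Legal  Ops
level                          
L3      27        0     42    0
L4       0       28     86    0
L5       0        0      0   49
L6      65        0     28    0
add column Finance_plus_3 = t['Finance'] + 3:
dept   Eng  Finance  Legal  Ops  Finance_plus_3
level                                          
L3      27        0     42    0               3
L4       0       28     86    0              31
L5       0        0      0   49               3
L6      65        0     28    0               3
filter rows where Finance <= 0:
dept   Eng  Finance  Legal  Ops  Finance_plus_3
level                                          
L3      27        0     42    0               3
L5       0        0      0   49               3
L6      65        0     28    0               3
So sum() = 9.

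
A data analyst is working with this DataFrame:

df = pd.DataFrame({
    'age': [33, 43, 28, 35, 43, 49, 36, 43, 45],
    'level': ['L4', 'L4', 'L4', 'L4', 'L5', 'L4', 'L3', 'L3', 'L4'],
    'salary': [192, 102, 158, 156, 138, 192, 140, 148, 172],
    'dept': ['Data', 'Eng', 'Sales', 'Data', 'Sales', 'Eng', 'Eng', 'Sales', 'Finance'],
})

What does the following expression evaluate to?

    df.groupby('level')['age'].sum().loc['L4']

233

group by level, sum of age:
level
L3     79
L4    233
L5     43
Name: age, dtype: int64
The value at index 'L4' is 233.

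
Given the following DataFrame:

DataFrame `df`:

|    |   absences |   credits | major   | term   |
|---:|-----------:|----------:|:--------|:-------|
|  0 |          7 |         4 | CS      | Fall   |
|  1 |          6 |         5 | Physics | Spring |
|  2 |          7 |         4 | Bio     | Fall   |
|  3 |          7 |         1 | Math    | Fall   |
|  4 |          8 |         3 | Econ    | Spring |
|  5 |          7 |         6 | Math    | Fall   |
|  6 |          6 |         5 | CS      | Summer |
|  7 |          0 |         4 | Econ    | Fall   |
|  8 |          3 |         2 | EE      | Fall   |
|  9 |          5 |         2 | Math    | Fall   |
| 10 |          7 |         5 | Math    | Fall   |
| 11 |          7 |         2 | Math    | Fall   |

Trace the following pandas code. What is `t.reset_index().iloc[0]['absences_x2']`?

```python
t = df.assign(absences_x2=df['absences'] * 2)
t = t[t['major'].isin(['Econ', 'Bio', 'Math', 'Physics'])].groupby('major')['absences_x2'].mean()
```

14.0

add column absences_x2 = df['absences'] * 2:
    absences  credits    major    term  absences_x2
0          7        4       CS    Fall           14
1          6        5  Physics  Spring           12
2          7        4      Bio    Fall           14
3          7        1     Math    Fall           14
4          8        3     Econ  Spring           16
5          7        6     Math    Fall           14
6          6        5       CS  Summer           12
7          0        4     Econ    Fall            0
8          3        2       EE    Fall            6
9          5        2     Math    Fall           10
10         7        5     Math    Fall           14
11         7        2     Math    Fall           14
filter rows where major in ['Econ', 'Bio', 'Math', 'Physics']:
    absences  credits    major    term  absences_x2
1          6        5  Physics  Spring           12
2          7        4      Bio    Fall           14
3          7        1     Math    Fall           14
4          8        3     Econ  Spring           16
5          7        6     Math    Fall           14
7          0        4     Econ    Fall            0
9          5        2     Math    Fall           10
10         7        5     Math    Fall           14
11         7        2     Math    Fall           14
group by major, mean of absences_x2:
major
Bio        14.0
Econ        8.0
Math       13.2
Physics    12.0
Name: absences_x2, dtype: float64
reset_index():
     major  absences_x2
0      Bio         14.0
1     Econ          8.0
2     Math         13.2
3  Physics         12.0
value at position 0, column 'absences_x2' → 14.0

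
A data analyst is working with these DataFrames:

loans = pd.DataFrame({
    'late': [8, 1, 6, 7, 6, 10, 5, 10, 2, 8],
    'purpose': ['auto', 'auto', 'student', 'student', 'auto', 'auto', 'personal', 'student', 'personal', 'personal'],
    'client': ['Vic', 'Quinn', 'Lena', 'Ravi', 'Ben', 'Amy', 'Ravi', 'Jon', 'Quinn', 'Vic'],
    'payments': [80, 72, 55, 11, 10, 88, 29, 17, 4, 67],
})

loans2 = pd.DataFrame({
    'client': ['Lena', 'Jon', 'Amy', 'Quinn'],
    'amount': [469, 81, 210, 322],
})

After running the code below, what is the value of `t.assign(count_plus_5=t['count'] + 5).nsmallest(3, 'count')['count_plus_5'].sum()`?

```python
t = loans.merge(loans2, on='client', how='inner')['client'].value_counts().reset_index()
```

18

merge on 'client' (how='inner') → 5 rows:
   late   purpose client  payments  amount
0     1      auto  Quinn        72     322
1     6   student   Lena        55     469
2    10      auto    Amy        88     210
3    10   student    Jon        17      81
4     2  personal  Quinn         4     322
value_counts of client:
client
Quinn    2
Lena     1
Amy      1
Jon      1
Name: count, dtype: int64
reset_index():
  client  count
0  Quinn      2
1   Lena      1
2    Amy      1
3    Jon      1
add column count_plus_5 = t['count'] + 5:
  client  count  count_plus_5
0  Quinn      2             7
1   Lena      1             6
2    Amy      1             6
3    Jon      1             6
take 3 rows with smallest count:
  client  count  count_plus_5
1   Lena      1             6
2    Amy      1             6
3    Jon      1             6
The sum of column 'count_plus_5' is 18.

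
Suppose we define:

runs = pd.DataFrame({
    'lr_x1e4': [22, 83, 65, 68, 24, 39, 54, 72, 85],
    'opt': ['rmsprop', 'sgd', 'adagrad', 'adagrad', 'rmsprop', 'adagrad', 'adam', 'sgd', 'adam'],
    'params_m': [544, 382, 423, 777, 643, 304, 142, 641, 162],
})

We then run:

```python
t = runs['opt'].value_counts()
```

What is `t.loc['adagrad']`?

3

value_counts of opt:
opt
adagrad    3
rmsprop    2
sgd        2
adam       2
Name: count, dtype: int64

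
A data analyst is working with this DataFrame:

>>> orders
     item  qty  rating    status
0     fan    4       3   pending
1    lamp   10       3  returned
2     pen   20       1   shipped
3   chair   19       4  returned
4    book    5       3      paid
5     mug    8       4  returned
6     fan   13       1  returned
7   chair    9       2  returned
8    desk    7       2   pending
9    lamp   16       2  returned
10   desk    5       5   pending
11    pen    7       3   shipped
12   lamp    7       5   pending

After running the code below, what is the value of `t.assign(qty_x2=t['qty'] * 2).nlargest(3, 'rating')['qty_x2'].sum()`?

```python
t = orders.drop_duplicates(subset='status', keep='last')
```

drop duplicate status (keep=last):
    item  qty  rating    status
4   book    5       3      paid
9   lamp   16       2  returned
11   pen    7       3   shipped
12  lamp    7       5   pending
add column qty_x2 = t['qty'] * 2:
    item  qty  rating    status  qty_x2
4   book    5       3      paid      10
9   lamp   16       2  returned      32
11   pen    7       3   shipped      14
12  lamp    7       5   pending      14
take 3 rows with largest rating:
    item  qty  rating   status  qty_x2
12  lamp    7       5  pending      14
4   book    5       3     paid      10
11   pen    7       3  shipped      14
So sum() = 38.

38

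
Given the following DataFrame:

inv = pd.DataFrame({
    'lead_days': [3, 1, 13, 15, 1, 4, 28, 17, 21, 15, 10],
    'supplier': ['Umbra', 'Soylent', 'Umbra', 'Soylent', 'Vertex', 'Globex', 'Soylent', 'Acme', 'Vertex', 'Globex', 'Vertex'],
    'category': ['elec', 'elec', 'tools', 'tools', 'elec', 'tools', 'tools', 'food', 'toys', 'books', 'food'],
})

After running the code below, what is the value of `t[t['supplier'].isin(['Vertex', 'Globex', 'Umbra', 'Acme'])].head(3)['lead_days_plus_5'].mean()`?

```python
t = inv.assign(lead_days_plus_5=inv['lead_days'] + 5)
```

add column lead_days_plus_5 = inv['lead_days'] + 5:
    lead_days supplier category  lead_days_plus_5
0           3    Umbra     elec                 8
1           1  Soylent     elec                 6
2          13    Umbra    tools                18
3          15  Soylent    tools                20
4           1   Vertex     elec                 6
5           4   Globex    tools                 9
6          28  Soylent    tools                33
7          17     Acme     food                22
8          21   Vertex     toys                26
9          15   Globex    books                20
10         10   Vertex     food                15
filter rows where supplier in ['Vertex', 'Globex', 'Umbra', 'Acme']:
    lead_days supplier category  lead_days_plus_5
0           3    Umbra     elec                 8
2          13    Umbra    tools                18
4           1   Vertex     elec                 6
5           4   Globex    tools                 9
7          17     Acme     food                22
8          21   Vertex     toys                26
9          15   Globex    books                20
10         10   Vertex     food                15
take first 3 rows:
   lead_days supplier category  lead_days_plus_5
0          3    Umbra     elec                 8
2         13    Umbra    tools                18
4          1   Vertex     elec                 6
Hence 10.6666666667.

10.6666666667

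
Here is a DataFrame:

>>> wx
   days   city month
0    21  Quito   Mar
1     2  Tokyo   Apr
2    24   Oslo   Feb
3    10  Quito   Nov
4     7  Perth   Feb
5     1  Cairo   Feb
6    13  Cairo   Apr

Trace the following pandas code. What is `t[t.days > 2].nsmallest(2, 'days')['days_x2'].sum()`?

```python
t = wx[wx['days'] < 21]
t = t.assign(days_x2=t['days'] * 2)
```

34

filter rows where days < 21:
   days   city month
1     2  Tokyo   Apr
3    10  Quito   Nov
4     7  Perth   Feb
5     1  Cairo   Feb
6    13  Cairo   Apr
add column days_x2 = t['days'] * 2:
   days   city month  days_x2
1     2  Tokyo   Apr        4
3    10  Quito   Nov       20
4     7  Perth   Feb       14
5     1  Cairo   Feb        2
6    13  Cairo   Apr       26
filter rows where days > 2:
   days   city month  days_x2
3    10  Quito   Nov       20
4     7  Perth   Feb       14
6    13  Cairo   Apr       26
take 2 rows with smallest days:
   days   city month  days_x2
4     7  Perth   Feb       14
3    10  Quito   Nov       20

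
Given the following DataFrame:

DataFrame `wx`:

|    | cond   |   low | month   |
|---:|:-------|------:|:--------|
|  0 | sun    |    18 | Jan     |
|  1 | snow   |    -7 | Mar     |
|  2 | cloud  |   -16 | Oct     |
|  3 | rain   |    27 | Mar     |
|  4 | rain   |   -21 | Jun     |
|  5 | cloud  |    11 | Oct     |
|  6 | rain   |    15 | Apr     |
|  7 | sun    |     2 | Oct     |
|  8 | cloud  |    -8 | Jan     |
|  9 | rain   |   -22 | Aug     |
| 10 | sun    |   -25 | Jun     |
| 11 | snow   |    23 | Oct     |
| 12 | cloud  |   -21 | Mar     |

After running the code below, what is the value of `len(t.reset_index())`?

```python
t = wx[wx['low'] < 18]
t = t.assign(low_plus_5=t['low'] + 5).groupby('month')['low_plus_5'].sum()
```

6

filter rows where low < 18:
     cond  low month
1    snow   -7   Mar
2   cloud  -16   Oct
4    rain  -21   Jun
5   cloud   11   Oct
6    rain   15   Apr
7     sun    2   Oct
8   cloud   -8   Jan
9    rain  -22   Aug
10    sun  -25   Jun
12  cloud  -21   Mar
add column low_plus_5 = t['low'] + 5:
     cond  low month  low_plus_5
1    snow   -7   Mar          -2
2   cloud  -16   Oct         -11
4    rain  -21   Jun         -16
5   cloud   11   Oct          16
6    rain   15   Apr          20
7     sun    2   Oct           7
8   cloud   -8   Jan          -3
9    rain  -22   Aug         -17
10    sun  -25   Jun         -20
12  cloud  -21   Mar         -16
group by month, sum of low_plus_5:
month
Apr    20
Aug   -17
Jan    -3
Jun   -36
Mar   -18
Oct    12
Name: low_plus_5, dtype: int64
reset_index():
  month  low_plus_5
0   Apr          20
1   Aug         -17
2   Jan          -3
3   Jun         -36
4   Mar         -18
5   Oct          12
Then the number of rows: 6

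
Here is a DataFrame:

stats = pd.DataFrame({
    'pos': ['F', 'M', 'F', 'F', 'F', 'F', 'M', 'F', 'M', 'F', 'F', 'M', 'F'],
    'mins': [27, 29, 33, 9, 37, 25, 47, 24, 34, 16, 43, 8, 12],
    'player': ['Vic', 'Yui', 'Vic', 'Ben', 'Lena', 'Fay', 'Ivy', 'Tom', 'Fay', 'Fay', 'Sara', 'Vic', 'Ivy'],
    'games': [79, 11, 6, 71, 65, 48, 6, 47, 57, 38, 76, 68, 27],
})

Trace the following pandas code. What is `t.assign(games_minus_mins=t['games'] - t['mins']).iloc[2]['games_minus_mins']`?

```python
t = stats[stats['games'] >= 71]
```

33

filter rows where games >= 71:
   pos  mins player  games
0    F    27    Vic     79
3    F     9    Ben     71
10   F    43   Sara     76
add column games_minus_mins = t['games'] - t['mins']:
   pos  mins player  games  games_minus_mins
0    F    27    Vic     79                52
3    F     9    Ben     71                62
10   F    43   Sara     76                33
So iloc[2]['games_minus_mins'] = 33.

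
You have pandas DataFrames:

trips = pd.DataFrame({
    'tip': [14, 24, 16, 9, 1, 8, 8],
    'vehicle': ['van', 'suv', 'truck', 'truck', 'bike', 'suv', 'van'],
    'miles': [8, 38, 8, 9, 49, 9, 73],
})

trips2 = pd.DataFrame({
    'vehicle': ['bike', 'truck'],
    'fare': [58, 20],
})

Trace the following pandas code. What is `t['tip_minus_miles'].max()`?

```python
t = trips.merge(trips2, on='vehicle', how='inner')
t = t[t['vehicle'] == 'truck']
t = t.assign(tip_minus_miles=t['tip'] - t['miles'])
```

merge on 'vehicle' (how='inner') → 3 rows:
   tip vehicle  miles  fare
0   16   truck      8    20
1    9   truck      9    20
2    1    bike     49    58
filter rows where vehicle == 'truck':
   tip vehicle  miles  fare
0   16   truck      8    20
1    9   truck      9    20
add column tip_minus_miles = t['tip'] - t['miles']:
   tip vehicle  miles  fare  tip_minus_miles
0   16   truck      8    20                8
1    9   truck      9    20                0
Reading off the max of column 'tip_minus_miles', we get 8.

8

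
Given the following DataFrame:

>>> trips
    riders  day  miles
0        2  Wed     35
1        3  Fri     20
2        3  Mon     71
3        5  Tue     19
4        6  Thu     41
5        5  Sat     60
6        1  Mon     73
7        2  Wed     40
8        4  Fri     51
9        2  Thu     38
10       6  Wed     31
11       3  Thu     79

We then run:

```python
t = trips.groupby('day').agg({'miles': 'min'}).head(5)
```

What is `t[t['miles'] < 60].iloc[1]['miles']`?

group by day, min of miles:
     miles
day       
Fri     20
Mon     71
Sat     60
Thu     38
Tue     19
Wed     31
take first 5 rows:
     miles
day       
Fri     20
Mon     71
Sat     60
Thu     38
Tue     19
filter rows where miles < 60:
     miles
day       
Fri     20
Thu     38
Tue     19

38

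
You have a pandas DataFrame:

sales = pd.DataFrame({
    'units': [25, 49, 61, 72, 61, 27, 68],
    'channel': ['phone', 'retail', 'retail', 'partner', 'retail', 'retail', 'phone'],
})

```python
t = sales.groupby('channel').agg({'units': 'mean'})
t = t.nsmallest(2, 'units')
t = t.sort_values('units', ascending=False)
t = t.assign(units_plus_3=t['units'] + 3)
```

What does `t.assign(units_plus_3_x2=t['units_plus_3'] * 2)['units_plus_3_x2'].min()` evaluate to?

group by channel, mean of units:
         units
channel       
partner   72.0
phone     46.5
retail    49.5
take 2 rows with smallest units:
         units
channel       
phone     46.5
retail    49.5
sort by units descending:
         units
channel       
retail    49.5
phone     46.5
add column units_plus_3 = t['units'] + 3:
         units  units_plus_3
channel                     
retail    49.5          52.5
phone     46.5          49.5
add column units_plus_3_x2 = t['units_plus_3'] * 2:
         units  units_plus_3  units_plus_3_x2
channel                                      
retail    49.5          52.5            105.0
phone     46.5          49.5             99.0
Then the min of column 'units_plus_3_x2': 99.0

99.0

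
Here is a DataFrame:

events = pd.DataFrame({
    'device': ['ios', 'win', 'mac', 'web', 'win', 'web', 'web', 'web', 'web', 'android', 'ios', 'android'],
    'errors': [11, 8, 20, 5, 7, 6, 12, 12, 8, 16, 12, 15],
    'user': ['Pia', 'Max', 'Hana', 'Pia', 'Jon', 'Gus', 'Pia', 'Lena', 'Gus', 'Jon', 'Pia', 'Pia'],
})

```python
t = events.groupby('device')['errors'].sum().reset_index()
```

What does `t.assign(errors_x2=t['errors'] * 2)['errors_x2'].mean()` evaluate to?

group by device, sum of errors:
device
android    31
ios        23
mac        20
web        43
win        15
Name: errors, dtype: int64
reset_index():
    device  errors
0  android      31
1      ios      23
2      mac      20
3      web      43
4      win      15
add column errors_x2 = t['errors'] * 2:
    device  errors  errors_x2
0  android      31         62
1      ios      23         46
2      mac      20         40
3      web      43         86
4      win      15         30
Hence 52.8.

52.8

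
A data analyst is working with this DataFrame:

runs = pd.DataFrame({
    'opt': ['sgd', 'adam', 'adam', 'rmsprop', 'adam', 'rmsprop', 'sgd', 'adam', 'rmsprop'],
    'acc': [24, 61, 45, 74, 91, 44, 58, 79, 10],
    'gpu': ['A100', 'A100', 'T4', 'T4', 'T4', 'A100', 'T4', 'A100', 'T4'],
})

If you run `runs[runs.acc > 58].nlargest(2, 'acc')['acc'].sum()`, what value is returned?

170

filter rows where acc > 58:
       opt  acc   gpu
1     adam   61  A100
3  rmsprop   74    T4
4     adam   91    T4
7     adam   79  A100
take 2 rows with largest acc:
    opt  acc   gpu
4  adam   91    T4
7  adam   79  A100
The sum of column 'acc' is 170.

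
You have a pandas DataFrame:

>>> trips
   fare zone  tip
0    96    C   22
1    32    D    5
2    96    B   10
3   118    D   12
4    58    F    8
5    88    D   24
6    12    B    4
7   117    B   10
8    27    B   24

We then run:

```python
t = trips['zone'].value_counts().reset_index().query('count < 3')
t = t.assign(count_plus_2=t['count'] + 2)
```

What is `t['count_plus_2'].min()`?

value_counts of zone:
zone
B    4
D    3
C    1
F    1
Name: count, dtype: int64
reset_index():
  zone  count
0    B      4
1    D      3
2    C      1
3    F      1
filter rows where count < 3:
  zone  count
2    C      1
3    F      1
add column count_plus_2 = t['count'] + 2:
  zone  count  count_plus_2
2    C      1             3
3    F      1             3
min of column 'count_plus_2' → 3

3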